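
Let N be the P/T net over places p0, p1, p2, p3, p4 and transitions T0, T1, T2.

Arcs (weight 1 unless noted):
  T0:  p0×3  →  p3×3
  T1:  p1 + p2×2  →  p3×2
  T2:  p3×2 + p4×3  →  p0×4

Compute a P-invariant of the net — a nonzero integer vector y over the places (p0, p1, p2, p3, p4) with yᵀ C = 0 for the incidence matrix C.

y = (p0:0, p1:2, p2:-1, p3:0, p4:0)

Incidence matrix C (rows=places, cols=transitions):
       T0   T1   T2
   p0  -3    0    4
   p1   0   -1    0
   p2   0   -2    0
   p3   3    2   -2
   p4   0    0   -3

Candidate y = [0, 2, -1, 0, 0]; check y·C column-wise:
  col T0: 0·-3 + 2·0 + -1·0 + 0·3 = 0
  col T1: 2·-1 + -1·-2 + 0·2 = 0
  col T2: 0·4 + 2·0 + -1·0 + 0·-2 + 0·-3 = 0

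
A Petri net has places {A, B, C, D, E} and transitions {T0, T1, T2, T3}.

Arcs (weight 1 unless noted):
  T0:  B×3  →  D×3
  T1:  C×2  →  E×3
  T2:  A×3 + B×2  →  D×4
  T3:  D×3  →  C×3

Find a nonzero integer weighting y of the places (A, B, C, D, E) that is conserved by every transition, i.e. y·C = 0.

Incidence matrix C (rows=places, cols=transitions):
       T0   T1   T2   T3
    A   0    0   -3    0
    B  -3    0   -2    0
    C   0   -2    0    3
    D   3    0    4   -3
    E   0    3    0    0

Candidate y = [2, 3, 3, 3, 2]; check y·C column-wise:
  col T0: 2·0 + 3·-3 + 3·0 + 3·3 + 2·0 = 0
  col T1: 2·0 + 3·0 + 3·-2 + 3·0 + 2·3 = 0
  col T2: 2·-3 + 3·-2 + 3·0 + 3·4 + 2·0 = 0
  col T3: 2·0 + 3·0 + 3·3 + 3·-3 + 2·0 = 0

y = (A:2, B:3, C:3, D:3, E:2)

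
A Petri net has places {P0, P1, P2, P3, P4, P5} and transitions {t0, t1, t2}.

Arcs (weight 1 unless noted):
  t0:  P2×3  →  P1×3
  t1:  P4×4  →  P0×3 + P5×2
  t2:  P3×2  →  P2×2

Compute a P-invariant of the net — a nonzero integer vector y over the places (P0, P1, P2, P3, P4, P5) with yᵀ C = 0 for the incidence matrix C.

y = (P0:0, P1:1, P2:1, P3:1, P4:0, P5:0)

Incidence matrix C (rows=places, cols=transitions):
       t0   t1   t2
   P0   0    3    0
   P1   3    0    0
   P2  -3    0    2
   P3   0    0   -2
   P4   0   -4    0
   P5   0    2    0

Candidate y = [0, 1, 1, 1, 0, 0]; check y·C column-wise:
  col t0: 1·3 + 1·-3 + 1·0 = 0
  col t1: 0·3 + 1·0 + 1·0 + 1·0 + 0·-4 + 0·2 = 0
  col t2: 1·0 + 1·2 + 1·-2 = 0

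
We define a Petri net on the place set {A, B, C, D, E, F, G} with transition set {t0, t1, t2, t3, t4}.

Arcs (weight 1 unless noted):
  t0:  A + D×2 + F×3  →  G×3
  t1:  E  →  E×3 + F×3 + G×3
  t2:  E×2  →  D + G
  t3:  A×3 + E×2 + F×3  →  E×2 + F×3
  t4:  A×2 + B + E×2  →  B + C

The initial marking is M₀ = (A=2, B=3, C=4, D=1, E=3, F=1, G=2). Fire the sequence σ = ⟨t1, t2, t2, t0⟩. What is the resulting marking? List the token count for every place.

step 1: fire t1:  (A=2, B=3, C=4, D=1, E=3, F=1, G=2) → (A=2, B=3, C=4, D=1, E=5, F=4, G=5)
step 2: fire t2:  (A=2, B=3, C=4, D=1, E=5, F=4, G=5) → (A=2, B=3, C=4, D=2, E=3, F=4, G=6)
step 3: fire t2:  (A=2, B=3, C=4, D=2, E=3, F=4, G=6) → (A=2, B=3, C=4, D=3, E=1, F=4, G=7)
step 4: fire t0:  (A=2, B=3, C=4, D=3, E=1, F=4, G=7) → (A=1, B=3, C=4, D=1, E=1, F=1, G=10)

(A=1, B=3, C=4, D=1, E=1, F=1, G=10)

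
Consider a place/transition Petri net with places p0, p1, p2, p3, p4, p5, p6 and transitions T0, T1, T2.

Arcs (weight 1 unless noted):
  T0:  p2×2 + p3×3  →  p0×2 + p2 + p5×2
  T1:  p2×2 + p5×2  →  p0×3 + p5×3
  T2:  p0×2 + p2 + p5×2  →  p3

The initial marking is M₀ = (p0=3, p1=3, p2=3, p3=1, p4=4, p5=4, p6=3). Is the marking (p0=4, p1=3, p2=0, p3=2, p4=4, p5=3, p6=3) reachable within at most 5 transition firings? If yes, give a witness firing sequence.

YES — reachable via ⟨T1, T2⟩ (2 firings)

step 1: fire T1:  (p0=3, p1=3, p2=3, p3=1, p4=4, p5=4, p6=3) → (p0=6, p1=3, p2=1, p3=1, p4=4, p5=5, p6=3)
step 2: fire T2:  (p0=6, p1=3, p2=1, p3=1, p4=4, p5=5, p6=3) → (p0=4, p1=3, p2=0, p3=2, p4=4, p5=3, p6=3)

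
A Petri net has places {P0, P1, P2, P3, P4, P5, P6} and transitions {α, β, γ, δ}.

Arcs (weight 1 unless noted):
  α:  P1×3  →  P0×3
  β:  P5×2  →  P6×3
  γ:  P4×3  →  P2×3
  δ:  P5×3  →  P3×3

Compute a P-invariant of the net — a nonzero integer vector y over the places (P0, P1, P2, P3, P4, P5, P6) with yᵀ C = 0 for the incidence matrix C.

y = (P0:1, P1:1, P2:0, P3:0, P4:0, P5:0, P6:0)

Incidence matrix C (rows=places, cols=transitions):
        α    β    γ    δ
   P0   3    0    0    0
   P1  -3    0    0    0
   P2   0    0    3    0
   P3   0    0    0    3
   P4   0    0   -3    0
   P5   0   -2    0   -3
   P6   0    3    0    0

Candidate y = [1, 1, 0, 0, 0, 0, 0]; check y·C column-wise:
  col α: 1·3 + 1·-3 = 0
  col β: 1·0 + 1·0 + 0·-2 + 0·3 = 0
  col γ: 1·0 + 1·0 + 0·3 + 0·-3 = 0
  col δ: 1·0 + 1·0 + 0·3 + 0·-3 = 0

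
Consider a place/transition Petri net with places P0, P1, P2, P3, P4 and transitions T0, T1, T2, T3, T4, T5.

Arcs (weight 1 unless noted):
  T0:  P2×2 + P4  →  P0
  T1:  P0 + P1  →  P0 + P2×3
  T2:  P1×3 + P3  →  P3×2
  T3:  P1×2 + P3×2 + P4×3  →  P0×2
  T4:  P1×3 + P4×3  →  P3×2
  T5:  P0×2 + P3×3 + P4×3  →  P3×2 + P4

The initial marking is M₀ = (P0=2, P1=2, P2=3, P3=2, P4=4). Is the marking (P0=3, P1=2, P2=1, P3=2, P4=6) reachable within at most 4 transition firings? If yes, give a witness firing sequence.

depth 0: 1 marking
depth 1: 4 markings reached so far
depth 2: 7 markings reached so far
depth 3: 9 markings reached so far
depth 4: 11 markings reached so far
target is not among the 11 markings reachable within 4 steps

NO — not reachable within 4 firings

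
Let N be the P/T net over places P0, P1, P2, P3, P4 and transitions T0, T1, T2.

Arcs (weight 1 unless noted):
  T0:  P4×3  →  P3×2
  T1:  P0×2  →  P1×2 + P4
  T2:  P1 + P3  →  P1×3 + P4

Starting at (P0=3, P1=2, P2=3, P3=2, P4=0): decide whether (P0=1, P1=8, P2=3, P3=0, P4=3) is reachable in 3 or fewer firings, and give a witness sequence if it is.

step 1: fire T1:  (P0=3, P1=2, P2=3, P3=2, P4=0) → (P0=1, P1=4, P2=3, P3=2, P4=1)
step 2: fire T2:  (P0=1, P1=4, P2=3, P3=2, P4=1) → (P0=1, P1=6, P2=3, P3=1, P4=2)
step 3: fire T2:  (P0=1, P1=6, P2=3, P3=1, P4=2) → (P0=1, P1=8, P2=3, P3=0, P4=3)

YES — reachable via ⟨T1, T2, T2⟩ (3 firings)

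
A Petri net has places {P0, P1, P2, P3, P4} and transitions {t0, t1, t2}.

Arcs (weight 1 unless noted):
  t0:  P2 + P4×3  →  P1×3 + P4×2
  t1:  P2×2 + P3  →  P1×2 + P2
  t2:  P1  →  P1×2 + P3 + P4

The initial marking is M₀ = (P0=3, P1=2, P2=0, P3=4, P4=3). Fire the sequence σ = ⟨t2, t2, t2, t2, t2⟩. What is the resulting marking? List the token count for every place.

step 1: fire t2:  (P0=3, P1=2, P2=0, P3=4, P4=3) → (P0=3, P1=3, P2=0, P3=5, P4=4)
step 2: fire t2:  (P0=3, P1=3, P2=0, P3=5, P4=4) → (P0=3, P1=4, P2=0, P3=6, P4=5)
step 3: fire t2:  (P0=3, P1=4, P2=0, P3=6, P4=5) → (P0=3, P1=5, P2=0, P3=7, P4=6)
step 4: fire t2:  (P0=3, P1=5, P2=0, P3=7, P4=6) → (P0=3, P1=6, P2=0, P3=8, P4=7)
step 5: fire t2:  (P0=3, P1=6, P2=0, P3=8, P4=7) → (P0=3, P1=7, P2=0, P3=9, P4=8)

(P0=3, P1=7, P2=0, P3=9, P4=8)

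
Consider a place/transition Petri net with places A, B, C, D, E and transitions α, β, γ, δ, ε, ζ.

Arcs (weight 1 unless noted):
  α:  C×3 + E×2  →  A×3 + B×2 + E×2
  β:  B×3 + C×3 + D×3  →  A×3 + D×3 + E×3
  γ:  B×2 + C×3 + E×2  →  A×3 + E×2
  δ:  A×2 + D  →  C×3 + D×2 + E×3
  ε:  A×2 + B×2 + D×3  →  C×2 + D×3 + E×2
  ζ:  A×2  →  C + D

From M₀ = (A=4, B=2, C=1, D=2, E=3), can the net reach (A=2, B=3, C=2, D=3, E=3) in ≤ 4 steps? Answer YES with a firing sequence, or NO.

NO — not reachable within 4 firings

depth 0: 1 marking
depth 1: 3 markings reached so far
depth 2: 10 markings reached so far
depth 3: 18 markings reached so far
depth 4: 36 markings reached so far
target is not among the 36 markings reachable within 4 steps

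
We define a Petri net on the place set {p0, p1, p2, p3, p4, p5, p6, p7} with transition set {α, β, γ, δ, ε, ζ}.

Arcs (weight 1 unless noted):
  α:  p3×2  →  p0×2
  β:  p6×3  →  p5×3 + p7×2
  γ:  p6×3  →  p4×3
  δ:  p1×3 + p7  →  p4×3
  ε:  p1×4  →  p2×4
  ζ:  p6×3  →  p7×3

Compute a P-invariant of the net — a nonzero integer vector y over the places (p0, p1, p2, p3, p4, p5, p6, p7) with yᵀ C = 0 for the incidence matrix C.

y = (p0:1, p1:0, p2:0, p3:1, p4:0, p5:0, p6:0, p7:0)

Incidence matrix C (rows=places, cols=transitions):
        α    β    γ    δ    ε    ζ
   p0   2    0    0    0    0    0
   p1   0    0    0   -3   -4    0
   p2   0    0    0    0    4    0
   p3  -2    0    0    0    0    0
   p4   0    0    3    3    0    0
   p5   0    3    0    0    0    0
   p6   0   -3   -3    0    0   -3
   p7   0    2    0   -1    0    3

Candidate y = [1, 0, 0, 1, 0, 0, 0, 0]; check y·C column-wise:
  col α: 1·2 + 1·-2 = 0
  col β: 1·0 + 1·0 + 0·3 + 0·-3 + 0·2 = 0
  col γ: 1·0 + 1·0 + 0·3 + 0·-3 = 0
  col δ: 1·0 + 0·-3 + 1·0 + 0·3 + 0·-1 = 0
  col ε: 1·0 + 0·-4 + 0·4 + 1·0 = 0
  col ζ: 1·0 + 1·0 + 0·-3 + 0·3 = 0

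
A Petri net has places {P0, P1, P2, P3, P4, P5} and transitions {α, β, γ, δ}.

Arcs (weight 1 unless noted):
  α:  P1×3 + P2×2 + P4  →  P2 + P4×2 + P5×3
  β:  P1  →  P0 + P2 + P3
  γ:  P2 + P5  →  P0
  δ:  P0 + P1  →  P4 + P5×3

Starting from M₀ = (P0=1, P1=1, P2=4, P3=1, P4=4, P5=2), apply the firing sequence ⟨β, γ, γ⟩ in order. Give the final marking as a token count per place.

step 1: fire β:  (P0=1, P1=1, P2=4, P3=1, P4=4, P5=2) → (P0=2, P1=0, P2=5, P3=2, P4=4, P5=2)
step 2: fire γ:  (P0=2, P1=0, P2=5, P3=2, P4=4, P5=2) → (P0=3, P1=0, P2=4, P3=2, P4=4, P5=1)
step 3: fire γ:  (P0=3, P1=0, P2=4, P3=2, P4=4, P5=1) → (P0=4, P1=0, P2=3, P3=2, P4=4, P5=0)

(P0=4, P1=0, P2=3, P3=2, P4=4, P5=0)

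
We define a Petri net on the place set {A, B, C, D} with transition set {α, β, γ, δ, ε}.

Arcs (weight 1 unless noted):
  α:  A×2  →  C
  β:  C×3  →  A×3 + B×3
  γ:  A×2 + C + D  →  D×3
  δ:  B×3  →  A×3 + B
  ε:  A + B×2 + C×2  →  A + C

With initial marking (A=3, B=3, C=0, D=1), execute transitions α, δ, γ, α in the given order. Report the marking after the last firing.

step 1: fire α:  (A=3, B=3, C=0, D=1) → (A=1, B=3, C=1, D=1)
step 2: fire δ:  (A=1, B=3, C=1, D=1) → (A=4, B=1, C=1, D=1)
step 3: fire γ:  (A=4, B=1, C=1, D=1) → (A=2, B=1, C=0, D=3)
step 4: fire α:  (A=2, B=1, C=0, D=3) → (A=0, B=1, C=1, D=3)

(A=0, B=1, C=1, D=3)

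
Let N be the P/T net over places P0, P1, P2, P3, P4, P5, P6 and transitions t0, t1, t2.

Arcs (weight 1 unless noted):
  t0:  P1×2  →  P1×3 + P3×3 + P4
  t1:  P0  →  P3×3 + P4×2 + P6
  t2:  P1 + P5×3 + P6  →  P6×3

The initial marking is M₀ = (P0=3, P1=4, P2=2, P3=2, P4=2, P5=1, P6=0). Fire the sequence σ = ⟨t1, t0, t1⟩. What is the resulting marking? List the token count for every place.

(P0=1, P1=5, P2=2, P3=11, P4=7, P5=1, P6=2)

step 1: fire t1:  (P0=3, P1=4, P2=2, P3=2, P4=2, P5=1, P6=0) → (P0=2, P1=4, P2=2, P3=5, P4=4, P5=1, P6=1)
step 2: fire t0:  (P0=2, P1=4, P2=2, P3=5, P4=4, P5=1, P6=1) → (P0=2, P1=5, P2=2, P3=8, P4=5, P5=1, P6=1)
step 3: fire t1:  (P0=2, P1=5, P2=2, P3=8, P4=5, P5=1, P6=1) → (P0=1, P1=5, P2=2, P3=11, P4=7, P5=1, P6=2)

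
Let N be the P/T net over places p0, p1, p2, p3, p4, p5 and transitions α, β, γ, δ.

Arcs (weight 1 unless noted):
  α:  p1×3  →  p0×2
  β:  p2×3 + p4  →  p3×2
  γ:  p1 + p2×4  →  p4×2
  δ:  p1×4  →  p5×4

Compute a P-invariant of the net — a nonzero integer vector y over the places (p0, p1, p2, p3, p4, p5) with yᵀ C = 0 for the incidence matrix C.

y = (p0:0, p1:0, p2:2, p3:5, p4:4, p5:0)

Incidence matrix C (rows=places, cols=transitions):
        α    β    γ    δ
   p0   2    0    0    0
   p1  -3    0   -1   -4
   p2   0   -3   -4    0
   p3   0    2    0    0
   p4   0   -1    2    0
   p5   0    0    0    4

Candidate y = [0, 0, 2, 5, 4, 0]; check y·C column-wise:
  col α: 0·2 + 0·-3 + 2·0 + 5·0 + 4·0 = 0
  col β: 2·-3 + 5·2 + 4·-1 = 0
  col γ: 0·-1 + 2·-4 + 5·0 + 4·2 = 0
  col δ: 0·-4 + 2·0 + 5·0 + 4·0 + 0·4 = 0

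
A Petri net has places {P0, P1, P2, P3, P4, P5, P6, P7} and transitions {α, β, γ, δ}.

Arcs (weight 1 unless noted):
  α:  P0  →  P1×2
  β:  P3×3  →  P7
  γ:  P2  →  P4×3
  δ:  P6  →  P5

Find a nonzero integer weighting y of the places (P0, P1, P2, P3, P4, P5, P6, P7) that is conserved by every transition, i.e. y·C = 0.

y = (P0:2, P1:1, P2:0, P3:0, P4:0, P5:0, P6:0, P7:0)

Incidence matrix C (rows=places, cols=transitions):
        α    β    γ    δ
   P0  -1    0    0    0
   P1   2    0    0    0
   P2   0    0   -1    0
   P3   0   -3    0    0
   P4   0    0    3    0
   P5   0    0    0    1
   P6   0    0    0   -1
   P7   0    1    0    0

Candidate y = [2, 1, 0, 0, 0, 0, 0, 0]; check y·C column-wise:
  col α: 2·-1 + 1·2 = 0
  col β: 2·0 + 1·0 + 0·-3 + 0·1 = 0
  col γ: 2·0 + 1·0 + 0·-1 + 0·3 = 0
  col δ: 2·0 + 1·0 + 0·1 + 0·-1 = 0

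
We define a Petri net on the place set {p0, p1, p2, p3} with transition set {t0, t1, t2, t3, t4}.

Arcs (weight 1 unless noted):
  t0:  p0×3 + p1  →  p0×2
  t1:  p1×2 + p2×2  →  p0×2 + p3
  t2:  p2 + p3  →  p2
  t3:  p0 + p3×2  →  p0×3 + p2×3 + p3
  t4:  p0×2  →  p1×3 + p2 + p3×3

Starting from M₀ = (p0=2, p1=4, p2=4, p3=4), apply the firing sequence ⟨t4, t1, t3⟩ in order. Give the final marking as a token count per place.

step 1: fire t4:  (p0=2, p1=4, p2=4, p3=4) → (p0=0, p1=7, p2=5, p3=7)
step 2: fire t1:  (p0=0, p1=7, p2=5, p3=7) → (p0=2, p1=5, p2=3, p3=8)
step 3: fire t3:  (p0=2, p1=5, p2=3, p3=8) → (p0=4, p1=5, p2=6, p3=7)

(p0=4, p1=5, p2=6, p3=7)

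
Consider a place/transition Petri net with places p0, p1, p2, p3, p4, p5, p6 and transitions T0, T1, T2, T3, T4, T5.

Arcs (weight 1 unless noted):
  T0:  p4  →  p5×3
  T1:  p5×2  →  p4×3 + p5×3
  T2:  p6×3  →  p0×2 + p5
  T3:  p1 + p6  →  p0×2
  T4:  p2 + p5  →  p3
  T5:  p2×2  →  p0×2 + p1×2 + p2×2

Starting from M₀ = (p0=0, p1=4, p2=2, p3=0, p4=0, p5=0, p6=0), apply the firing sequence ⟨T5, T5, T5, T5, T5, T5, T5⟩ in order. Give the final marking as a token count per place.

(p0=14, p1=18, p2=2, p3=0, p4=0, p5=0, p6=0)

step 1: fire T5:  (p0=0, p1=4, p2=2, p3=0, p4=0, p5=0, p6=0) → (p0=2, p1=6, p2=2, p3=0, p4=0, p5=0, p6=0)
step 2: fire T5:  (p0=2, p1=6, p2=2, p3=0, p4=0, p5=0, p6=0) → (p0=4, p1=8, p2=2, p3=0, p4=0, p5=0, p6=0)
step 3: fire T5:  (p0=4, p1=8, p2=2, p3=0, p4=0, p5=0, p6=0) → (p0=6, p1=10, p2=2, p3=0, p4=0, p5=0, p6=0)
step 4: fire T5:  (p0=6, p1=10, p2=2, p3=0, p4=0, p5=0, p6=0) → (p0=8, p1=12, p2=2, p3=0, p4=0, p5=0, p6=0)
step 5: fire T5:  (p0=8, p1=12, p2=2, p3=0, p4=0, p5=0, p6=0) → (p0=10, p1=14, p2=2, p3=0, p4=0, p5=0, p6=0)
step 6: fire T5:  (p0=10, p1=14, p2=2, p3=0, p4=0, p5=0, p6=0) → (p0=12, p1=16, p2=2, p3=0, p4=0, p5=0, p6=0)
step 7: fire T5:  (p0=12, p1=16, p2=2, p3=0, p4=0, p5=0, p6=0) → (p0=14, p1=18, p2=2, p3=0, p4=0, p5=0, p6=0)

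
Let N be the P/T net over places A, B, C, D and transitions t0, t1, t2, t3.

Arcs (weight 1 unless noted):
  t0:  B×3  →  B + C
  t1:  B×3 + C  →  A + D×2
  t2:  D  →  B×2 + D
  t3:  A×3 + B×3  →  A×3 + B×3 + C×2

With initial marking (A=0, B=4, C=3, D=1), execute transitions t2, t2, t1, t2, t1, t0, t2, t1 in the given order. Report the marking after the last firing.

(A=3, B=1, C=1, D=7)

step 1: fire t2:  (A=0, B=4, C=3, D=1) → (A=0, B=6, C=3, D=1)
step 2: fire t2:  (A=0, B=6, C=3, D=1) → (A=0, B=8, C=3, D=1)
step 3: fire t1:  (A=0, B=8, C=3, D=1) → (A=1, B=5, C=2, D=3)
step 4: fire t2:  (A=1, B=5, C=2, D=3) → (A=1, B=7, C=2, D=3)
step 5: fire t1:  (A=1, B=7, C=2, D=3) → (A=2, B=4, C=1, D=5)
step 6: fire t0:  (A=2, B=4, C=1, D=5) → (A=2, B=2, C=2, D=5)
step 7: fire t2:  (A=2, B=2, C=2, D=5) → (A=2, B=4, C=2, D=5)
step 8: fire t1:  (A=2, B=4, C=2, D=5) → (A=3, B=1, C=1, D=7)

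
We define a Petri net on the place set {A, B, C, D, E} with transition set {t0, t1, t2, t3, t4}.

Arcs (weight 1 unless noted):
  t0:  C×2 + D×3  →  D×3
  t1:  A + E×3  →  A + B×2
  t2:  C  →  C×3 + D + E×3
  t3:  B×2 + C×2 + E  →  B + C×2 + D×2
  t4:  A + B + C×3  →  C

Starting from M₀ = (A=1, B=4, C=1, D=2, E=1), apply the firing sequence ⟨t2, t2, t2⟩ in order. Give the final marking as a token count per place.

step 1: fire t2:  (A=1, B=4, C=1, D=2, E=1) → (A=1, B=4, C=3, D=3, E=4)
step 2: fire t2:  (A=1, B=4, C=3, D=3, E=4) → (A=1, B=4, C=5, D=4, E=7)
step 3: fire t2:  (A=1, B=4, C=5, D=4, E=7) → (A=1, B=4, C=7, D=5, E=10)

(A=1, B=4, C=7, D=5, E=10)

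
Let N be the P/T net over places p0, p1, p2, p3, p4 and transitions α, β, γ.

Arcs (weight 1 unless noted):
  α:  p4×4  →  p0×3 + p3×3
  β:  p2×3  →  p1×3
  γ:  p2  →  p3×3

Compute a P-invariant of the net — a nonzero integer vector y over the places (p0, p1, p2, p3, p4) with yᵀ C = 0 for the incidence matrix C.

Incidence matrix C (rows=places, cols=transitions):
        α    β    γ
   p0   3    0    0
   p1   0    3    0
   p2   0   -3   -1
   p3   3    0    3
   p4  -4    0    0

Candidate y = [1, -3, -3, -1, 0]; check y·C column-wise:
  col α: 1·3 + -3·0 + -3·0 + -1·3 + 0·-4 = 0
  col β: 1·0 + -3·3 + -3·-3 + -1·0 = 0
  col γ: 1·0 + -3·0 + -3·-1 + -1·3 = 0

y = (p0:1, p1:-3, p2:-3, p3:-1, p4:0)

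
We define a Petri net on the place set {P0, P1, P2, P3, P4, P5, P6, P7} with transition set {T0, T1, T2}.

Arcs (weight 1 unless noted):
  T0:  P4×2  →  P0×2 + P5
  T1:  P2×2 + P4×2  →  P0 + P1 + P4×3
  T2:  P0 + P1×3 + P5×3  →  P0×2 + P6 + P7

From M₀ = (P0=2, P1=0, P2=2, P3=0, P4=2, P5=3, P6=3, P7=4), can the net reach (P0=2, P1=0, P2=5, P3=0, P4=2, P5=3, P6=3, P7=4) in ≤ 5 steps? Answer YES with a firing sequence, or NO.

depth 0: 1 marking
depth 1: 3 markings reached so far
depth 2: 4 markings reached so far
depth 3: 4 markings reached so far
(frontier empty at depth 3; search complete)
target is not among the 4 markings reachable within 5 steps

NO — not reachable within 5 firings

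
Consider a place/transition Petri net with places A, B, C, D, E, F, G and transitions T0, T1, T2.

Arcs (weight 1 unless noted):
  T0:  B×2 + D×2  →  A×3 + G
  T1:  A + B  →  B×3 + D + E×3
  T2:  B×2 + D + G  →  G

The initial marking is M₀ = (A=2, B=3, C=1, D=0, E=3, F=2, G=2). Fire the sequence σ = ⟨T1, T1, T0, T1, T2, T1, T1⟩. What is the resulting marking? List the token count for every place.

step 1: fire T1:  (A=2, B=3, C=1, D=0, E=3, F=2, G=2) → (A=1, B=5, C=1, D=1, E=6, F=2, G=2)
step 2: fire T1:  (A=1, B=5, C=1, D=1, E=6, F=2, G=2) → (A=0, B=7, C=1, D=2, E=9, F=2, G=2)
step 3: fire T0:  (A=0, B=7, C=1, D=2, E=9, F=2, G=2) → (A=3, B=5, C=1, D=0, E=9, F=2, G=3)
step 4: fire T1:  (A=3, B=5, C=1, D=0, E=9, F=2, G=3) → (A=2, B=7, C=1, D=1, E=12, F=2, G=3)
step 5: fire T2:  (A=2, B=7, C=1, D=1, E=12, F=2, G=3) → (A=2, B=5, C=1, D=0, E=12, F=2, G=3)
step 6: fire T1:  (A=2, B=5, C=1, D=0, E=12, F=2, G=3) → (A=1, B=7, C=1, D=1, E=15, F=2, G=3)
step 7: fire T1:  (A=1, B=7, C=1, D=1, E=15, F=2, G=3) → (A=0, B=9, C=1, D=2, E=18, F=2, G=3)

(A=0, B=9, C=1, D=2, E=18, F=2, G=3)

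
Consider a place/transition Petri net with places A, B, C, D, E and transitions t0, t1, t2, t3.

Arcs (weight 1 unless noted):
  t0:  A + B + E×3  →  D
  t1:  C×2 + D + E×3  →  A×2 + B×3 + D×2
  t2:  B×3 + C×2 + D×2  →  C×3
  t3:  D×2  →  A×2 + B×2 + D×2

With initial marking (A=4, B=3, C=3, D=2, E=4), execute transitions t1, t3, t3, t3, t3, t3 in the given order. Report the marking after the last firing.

(A=16, B=16, C=1, D=3, E=1)

step 1: fire t1:  (A=4, B=3, C=3, D=2, E=4) → (A=6, B=6, C=1, D=3, E=1)
step 2: fire t3:  (A=6, B=6, C=1, D=3, E=1) → (A=8, B=8, C=1, D=3, E=1)
step 3: fire t3:  (A=8, B=8, C=1, D=3, E=1) → (A=10, B=10, C=1, D=3, E=1)
step 4: fire t3:  (A=10, B=10, C=1, D=3, E=1) → (A=12, B=12, C=1, D=3, E=1)
step 5: fire t3:  (A=12, B=12, C=1, D=3, E=1) → (A=14, B=14, C=1, D=3, E=1)
step 6: fire t3:  (A=14, B=14, C=1, D=3, E=1) → (A=16, B=16, C=1, D=3, E=1)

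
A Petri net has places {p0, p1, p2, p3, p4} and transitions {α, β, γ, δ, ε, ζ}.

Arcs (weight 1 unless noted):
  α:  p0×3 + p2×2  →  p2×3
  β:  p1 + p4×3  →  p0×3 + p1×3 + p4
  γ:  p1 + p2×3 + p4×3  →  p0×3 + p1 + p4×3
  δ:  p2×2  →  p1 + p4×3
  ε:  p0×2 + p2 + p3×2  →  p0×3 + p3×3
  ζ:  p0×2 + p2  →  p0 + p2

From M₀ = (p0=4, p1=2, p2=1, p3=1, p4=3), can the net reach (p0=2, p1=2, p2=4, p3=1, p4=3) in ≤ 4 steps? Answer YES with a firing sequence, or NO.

NO — not reachable within 4 firings

depth 0: 1 marking
depth 1: 3 markings reached so far
depth 2: 5 markings reached so far
depth 3: 7 markings reached so far
depth 4: 8 markings reached so far
target is not among the 8 markings reachable within 4 steps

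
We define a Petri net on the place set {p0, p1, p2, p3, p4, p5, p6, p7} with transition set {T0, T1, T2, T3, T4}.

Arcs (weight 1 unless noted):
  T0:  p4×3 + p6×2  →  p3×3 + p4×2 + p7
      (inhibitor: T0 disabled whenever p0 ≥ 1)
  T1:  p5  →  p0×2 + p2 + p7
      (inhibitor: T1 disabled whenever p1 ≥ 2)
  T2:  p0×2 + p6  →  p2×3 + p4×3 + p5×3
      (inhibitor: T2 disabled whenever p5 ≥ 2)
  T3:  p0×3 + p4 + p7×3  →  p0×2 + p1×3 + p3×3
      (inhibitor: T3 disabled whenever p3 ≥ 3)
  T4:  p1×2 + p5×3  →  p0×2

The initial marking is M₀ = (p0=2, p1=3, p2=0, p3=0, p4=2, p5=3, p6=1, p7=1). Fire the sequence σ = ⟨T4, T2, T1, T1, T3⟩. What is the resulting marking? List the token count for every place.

step 1: fire T4:  (p0=2, p1=3, p2=0, p3=0, p4=2, p5=3, p6=1, p7=1) → (p0=4, p1=1, p2=0, p3=0, p4=2, p5=0, p6=1, p7=1)
step 2: fire T2:  (p0=4, p1=1, p2=0, p3=0, p4=2, p5=0, p6=1, p7=1) → (p0=2, p1=1, p2=3, p3=0, p4=5, p5=3, p6=0, p7=1)
step 3: fire T1:  (p0=2, p1=1, p2=3, p3=0, p4=5, p5=3, p6=0, p7=1) → (p0=4, p1=1, p2=4, p3=0, p4=5, p5=2, p6=0, p7=2)
step 4: fire T1:  (p0=4, p1=1, p2=4, p3=0, p4=5, p5=2, p6=0, p7=2) → (p0=6, p1=1, p2=5, p3=0, p4=5, p5=1, p6=0, p7=3)
step 5: fire T3:  (p0=6, p1=1, p2=5, p3=0, p4=5, p5=1, p6=0, p7=3) → (p0=5, p1=4, p2=5, p3=3, p4=4, p5=1, p6=0, p7=0)

(p0=5, p1=4, p2=5, p3=3, p4=4, p5=1, p6=0, p7=0)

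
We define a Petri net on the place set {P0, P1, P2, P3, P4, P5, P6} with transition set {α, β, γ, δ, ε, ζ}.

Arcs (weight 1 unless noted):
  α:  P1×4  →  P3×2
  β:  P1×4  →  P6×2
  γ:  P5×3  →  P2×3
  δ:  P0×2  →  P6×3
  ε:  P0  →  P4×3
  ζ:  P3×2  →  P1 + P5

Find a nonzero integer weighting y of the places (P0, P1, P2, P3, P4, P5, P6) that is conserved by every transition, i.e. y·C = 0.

Incidence matrix C (rows=places, cols=transitions):
        α    β    γ    δ    ε    ζ
   P0   0    0    0   -2   -1    0
   P1  -4   -4    0    0    0    1
   P2   0    0    3    0    0    0
   P3   2    0    0    0    0   -2
   P4   0    0    0    0    3    0
   P5   0    0   -3    0    0    1
   P6   0    2    0    3    0    0

Candidate y = [3, 1, 3, 2, 1, 3, 2]; check y·C column-wise:
  col α: 3·0 + 1·-4 + 3·0 + 2·2 + 1·0 + 3·0 + 2·0 = 0
  col β: 3·0 + 1·-4 + 3·0 + 2·0 + 1·0 + 3·0 + 2·2 = 0
  col γ: 3·0 + 1·0 + 3·3 + 2·0 + 1·0 + 3·-3 + 2·0 = 0
  col δ: 3·-2 + 1·0 + 3·0 + 2·0 + 1·0 + 3·0 + 2·3 = 0
  col ε: 3·-1 + 1·0 + 3·0 + 2·0 + 1·3 + 3·0 + 2·0 = 0
  col ζ: 3·0 + 1·1 + 3·0 + 2·-2 + 1·0 + 3·1 + 2·0 = 0

y = (P0:3, P1:1, P2:3, P3:2, P4:1, P5:3, P6:2)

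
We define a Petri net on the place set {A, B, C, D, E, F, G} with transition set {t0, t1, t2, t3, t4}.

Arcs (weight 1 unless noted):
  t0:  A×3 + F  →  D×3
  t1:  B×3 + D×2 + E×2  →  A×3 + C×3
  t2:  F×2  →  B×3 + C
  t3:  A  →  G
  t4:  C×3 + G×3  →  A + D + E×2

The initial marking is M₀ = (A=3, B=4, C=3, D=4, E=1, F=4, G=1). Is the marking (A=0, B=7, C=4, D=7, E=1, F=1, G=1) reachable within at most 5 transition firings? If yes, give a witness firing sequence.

YES — reachable via ⟨t0, t2⟩ (2 firings)

step 1: fire t0:  (A=3, B=4, C=3, D=4, E=1, F=4, G=1) → (A=0, B=4, C=3, D=7, E=1, F=3, G=1)
step 2: fire t2:  (A=0, B=4, C=3, D=7, E=1, F=3, G=1) → (A=0, B=7, C=4, D=7, E=1, F=1, G=1)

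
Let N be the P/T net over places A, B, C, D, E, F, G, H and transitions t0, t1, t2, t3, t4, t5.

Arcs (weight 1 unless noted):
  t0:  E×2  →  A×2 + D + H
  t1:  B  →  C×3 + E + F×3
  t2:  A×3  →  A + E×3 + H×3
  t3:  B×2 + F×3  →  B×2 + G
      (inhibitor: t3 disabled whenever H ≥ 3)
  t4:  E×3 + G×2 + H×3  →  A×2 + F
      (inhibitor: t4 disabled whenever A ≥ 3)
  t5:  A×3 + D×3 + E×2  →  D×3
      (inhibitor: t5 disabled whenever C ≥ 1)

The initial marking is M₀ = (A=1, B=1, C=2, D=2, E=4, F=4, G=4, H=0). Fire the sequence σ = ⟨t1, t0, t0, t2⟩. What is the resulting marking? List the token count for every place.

step 1: fire t1:  (A=1, B=1, C=2, D=2, E=4, F=4, G=4, H=0) → (A=1, B=0, C=5, D=2, E=5, F=7, G=4, H=0)
step 2: fire t0:  (A=1, B=0, C=5, D=2, E=5, F=7, G=4, H=0) → (A=3, B=0, C=5, D=3, E=3, F=7, G=4, H=1)
step 3: fire t0:  (A=3, B=0, C=5, D=3, E=3, F=7, G=4, H=1) → (A=5, B=0, C=5, D=4, E=1, F=7, G=4, H=2)
step 4: fire t2:  (A=5, B=0, C=5, D=4, E=1, F=7, G=4, H=2) → (A=3, B=0, C=5, D=4, E=4, F=7, G=4, H=5)

(A=3, B=0, C=5, D=4, E=4, F=7, G=4, H=5)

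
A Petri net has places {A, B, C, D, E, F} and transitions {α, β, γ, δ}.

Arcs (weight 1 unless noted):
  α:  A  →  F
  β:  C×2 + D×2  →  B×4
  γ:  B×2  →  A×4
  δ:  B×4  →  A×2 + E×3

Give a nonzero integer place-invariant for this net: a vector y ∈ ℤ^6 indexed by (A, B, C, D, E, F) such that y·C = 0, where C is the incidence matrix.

Incidence matrix C (rows=places, cols=transitions):
        α    β    γ    δ
    A  -1    0    4    2
    B   0    4   -2   -4
    C   0   -2    0    0
    D   0   -2    0    0
    E   0    0    0    3
    F   1    0    0    0

Candidate y = [0, 0, 1, -1, 0, 0]; check y·C column-wise:
  col α: 0·-1 + 1·0 + -1·0 + 0·1 = 0
  col β: 0·4 + 1·-2 + -1·-2 = 0
  col γ: 0·4 + 0·-2 + 1·0 + -1·0 = 0
  col δ: 0·2 + 0·-4 + 1·0 + -1·0 + 0·3 = 0

y = (A:0, B:0, C:1, D:-1, E:0, F:0)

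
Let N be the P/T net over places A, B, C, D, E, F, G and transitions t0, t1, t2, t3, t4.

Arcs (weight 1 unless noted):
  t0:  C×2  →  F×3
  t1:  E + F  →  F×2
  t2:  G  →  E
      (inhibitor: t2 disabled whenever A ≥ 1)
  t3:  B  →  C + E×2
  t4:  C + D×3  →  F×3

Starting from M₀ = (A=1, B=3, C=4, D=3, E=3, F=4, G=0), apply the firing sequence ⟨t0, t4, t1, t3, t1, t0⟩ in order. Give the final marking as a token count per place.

step 1: fire t0:  (A=1, B=3, C=4, D=3, E=3, F=4, G=0) → (A=1, B=3, C=2, D=3, E=3, F=7, G=0)
step 2: fire t4:  (A=1, B=3, C=2, D=3, E=3, F=7, G=0) → (A=1, B=3, C=1, D=0, E=3, F=10, G=0)
step 3: fire t1:  (A=1, B=3, C=1, D=0, E=3, F=10, G=0) → (A=1, B=3, C=1, D=0, E=2, F=11, G=0)
step 4: fire t3:  (A=1, B=3, C=1, D=0, E=2, F=11, G=0) → (A=1, B=2, C=2, D=0, E=4, F=11, G=0)
step 5: fire t1:  (A=1, B=2, C=2, D=0, E=4, F=11, G=0) → (A=1, B=2, C=2, D=0, E=3, F=12, G=0)
step 6: fire t0:  (A=1, B=2, C=2, D=0, E=3, F=12, G=0) → (A=1, B=2, C=0, D=0, E=3, F=15, G=0)

(A=1, B=2, C=0, D=0, E=3, F=15, G=0)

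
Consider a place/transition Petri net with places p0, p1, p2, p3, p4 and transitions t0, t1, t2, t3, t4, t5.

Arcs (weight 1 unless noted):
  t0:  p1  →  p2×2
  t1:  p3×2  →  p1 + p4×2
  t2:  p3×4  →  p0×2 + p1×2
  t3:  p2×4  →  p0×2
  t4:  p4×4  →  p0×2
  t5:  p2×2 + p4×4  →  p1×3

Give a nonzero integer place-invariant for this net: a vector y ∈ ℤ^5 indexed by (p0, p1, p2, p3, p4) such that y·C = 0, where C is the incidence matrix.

y = (p0:2, p1:2, p2:1, p3:2, p4:1)

Incidence matrix C (rows=places, cols=transitions):
       t0   t1   t2   t3   t4   t5
   p0   0    0    2    2    2    0
   p1  -1    1    2    0    0    3
   p2   2    0    0   -4    0   -2
   p3   0   -2   -4    0    0    0
   p4   0    2    0    0   -4   -4

Candidate y = [2, 2, 1, 2, 1]; check y·C column-wise:
  col t0: 2·0 + 2·-1 + 1·2 + 2·0 + 1·0 = 0
  col t1: 2·0 + 2·1 + 1·0 + 2·-2 + 1·2 = 0
  col t2: 2·2 + 2·2 + 1·0 + 2·-4 + 1·0 = 0
  col t3: 2·2 + 2·0 + 1·-4 + 2·0 + 1·0 = 0
  col t4: 2·2 + 2·0 + 1·0 + 2·0 + 1·-4 = 0
  col t5: 2·0 + 2·3 + 1·-2 + 2·0 + 1·-4 = 0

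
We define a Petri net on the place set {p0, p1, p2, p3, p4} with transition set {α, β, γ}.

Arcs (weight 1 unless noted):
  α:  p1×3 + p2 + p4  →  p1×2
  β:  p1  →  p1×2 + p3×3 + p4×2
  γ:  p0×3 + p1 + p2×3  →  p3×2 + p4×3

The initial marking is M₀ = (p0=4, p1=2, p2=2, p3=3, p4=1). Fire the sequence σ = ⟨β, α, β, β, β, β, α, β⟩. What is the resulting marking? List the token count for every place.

step 1: fire β:  (p0=4, p1=2, p2=2, p3=3, p4=1) → (p0=4, p1=3, p2=2, p3=6, p4=3)
step 2: fire α:  (p0=4, p1=3, p2=2, p3=6, p4=3) → (p0=4, p1=2, p2=1, p3=6, p4=2)
step 3: fire β:  (p0=4, p1=2, p2=1, p3=6, p4=2) → (p0=4, p1=3, p2=1, p3=9, p4=4)
step 4: fire β:  (p0=4, p1=3, p2=1, p3=9, p4=4) → (p0=4, p1=4, p2=1, p3=12, p4=6)
step 5: fire β:  (p0=4, p1=4, p2=1, p3=12, p4=6) → (p0=4, p1=5, p2=1, p3=15, p4=8)
step 6: fire β:  (p0=4, p1=5, p2=1, p3=15, p4=8) → (p0=4, p1=6, p2=1, p3=18, p4=10)
step 7: fire α:  (p0=4, p1=6, p2=1, p3=18, p4=10) → (p0=4, p1=5, p2=0, p3=18, p4=9)
step 8: fire β:  (p0=4, p1=5, p2=0, p3=18, p4=9) → (p0=4, p1=6, p2=0, p3=21, p4=11)

(p0=4, p1=6, p2=0, p3=21, p4=11)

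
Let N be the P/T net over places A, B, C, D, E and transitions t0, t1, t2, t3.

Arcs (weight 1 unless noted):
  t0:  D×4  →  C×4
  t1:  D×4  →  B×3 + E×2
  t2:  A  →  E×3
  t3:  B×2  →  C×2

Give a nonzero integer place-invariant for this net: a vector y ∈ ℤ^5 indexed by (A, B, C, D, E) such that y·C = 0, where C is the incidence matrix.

y = (A:3, B:2, C:2, D:2, E:1)

Incidence matrix C (rows=places, cols=transitions):
       t0   t1   t2   t3
    A   0    0   -1    0
    B   0    3    0   -2
    C   4    0    0    2
    D  -4   -4    0    0
    E   0    2    3    0

Candidate y = [3, 2, 2, 2, 1]; check y·C column-wise:
  col t0: 3·0 + 2·0 + 2·4 + 2·-4 + 1·0 = 0
  col t1: 3·0 + 2·3 + 2·0 + 2·-4 + 1·2 = 0
  col t2: 3·-1 + 2·0 + 2·0 + 2·0 + 1·3 = 0
  col t3: 3·0 + 2·-2 + 2·2 + 2·0 + 1·0 = 0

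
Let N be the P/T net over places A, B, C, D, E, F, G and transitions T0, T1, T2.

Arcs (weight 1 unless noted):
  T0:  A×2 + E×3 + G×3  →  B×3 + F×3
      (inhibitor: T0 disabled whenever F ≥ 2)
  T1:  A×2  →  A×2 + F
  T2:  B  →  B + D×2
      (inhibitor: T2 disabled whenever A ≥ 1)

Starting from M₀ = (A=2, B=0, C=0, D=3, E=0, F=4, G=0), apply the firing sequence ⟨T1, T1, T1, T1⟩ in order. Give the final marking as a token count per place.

(A=2, B=0, C=0, D=3, E=0, F=8, G=0)

step 1: fire T1:  (A=2, B=0, C=0, D=3, E=0, F=4, G=0) → (A=2, B=0, C=0, D=3, E=0, F=5, G=0)
step 2: fire T1:  (A=2, B=0, C=0, D=3, E=0, F=5, G=0) → (A=2, B=0, C=0, D=3, E=0, F=6, G=0)
step 3: fire T1:  (A=2, B=0, C=0, D=3, E=0, F=6, G=0) → (A=2, B=0, C=0, D=3, E=0, F=7, G=0)
step 4: fire T1:  (A=2, B=0, C=0, D=3, E=0, F=7, G=0) → (A=2, B=0, C=0, D=3, E=0, F=8, G=0)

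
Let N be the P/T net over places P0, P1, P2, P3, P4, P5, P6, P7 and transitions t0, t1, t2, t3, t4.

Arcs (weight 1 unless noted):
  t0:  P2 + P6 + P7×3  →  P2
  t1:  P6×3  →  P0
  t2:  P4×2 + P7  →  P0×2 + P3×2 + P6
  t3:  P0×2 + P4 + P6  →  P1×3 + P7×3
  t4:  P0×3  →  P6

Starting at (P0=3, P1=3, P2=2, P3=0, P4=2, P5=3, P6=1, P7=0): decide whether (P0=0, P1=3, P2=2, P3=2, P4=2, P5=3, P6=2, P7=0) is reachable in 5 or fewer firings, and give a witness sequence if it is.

depth 0: 1 marking
depth 1: 3 markings reached so far
depth 2: 3 markings reached so far
(frontier empty at depth 2; search complete)
target is not among the 3 markings reachable within 5 steps

NO — not reachable within 5 firings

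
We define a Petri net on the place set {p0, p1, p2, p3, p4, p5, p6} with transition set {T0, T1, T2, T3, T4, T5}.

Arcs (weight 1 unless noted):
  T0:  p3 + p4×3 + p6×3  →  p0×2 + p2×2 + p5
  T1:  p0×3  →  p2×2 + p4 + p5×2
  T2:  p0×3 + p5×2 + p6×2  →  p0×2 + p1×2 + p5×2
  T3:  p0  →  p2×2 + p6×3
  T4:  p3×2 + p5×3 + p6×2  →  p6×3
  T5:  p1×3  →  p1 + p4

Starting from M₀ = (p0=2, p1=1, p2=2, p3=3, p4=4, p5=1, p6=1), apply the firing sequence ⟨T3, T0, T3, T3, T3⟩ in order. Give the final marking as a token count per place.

step 1: fire T3:  (p0=2, p1=1, p2=2, p3=3, p4=4, p5=1, p6=1) → (p0=1, p1=1, p2=4, p3=3, p4=4, p5=1, p6=4)
step 2: fire T0:  (p0=1, p1=1, p2=4, p3=3, p4=4, p5=1, p6=4) → (p0=3, p1=1, p2=6, p3=2, p4=1, p5=2, p6=1)
step 3: fire T3:  (p0=3, p1=1, p2=6, p3=2, p4=1, p5=2, p6=1) → (p0=2, p1=1, p2=8, p3=2, p4=1, p5=2, p6=4)
step 4: fire T3:  (p0=2, p1=1, p2=8, p3=2, p4=1, p5=2, p6=4) → (p0=1, p1=1, p2=10, p3=2, p4=1, p5=2, p6=7)
step 5: fire T3:  (p0=1, p1=1, p2=10, p3=2, p4=1, p5=2, p6=7) → (p0=0, p1=1, p2=12, p3=2, p4=1, p5=2, p6=10)

(p0=0, p1=1, p2=12, p3=2, p4=1, p5=2, p6=10)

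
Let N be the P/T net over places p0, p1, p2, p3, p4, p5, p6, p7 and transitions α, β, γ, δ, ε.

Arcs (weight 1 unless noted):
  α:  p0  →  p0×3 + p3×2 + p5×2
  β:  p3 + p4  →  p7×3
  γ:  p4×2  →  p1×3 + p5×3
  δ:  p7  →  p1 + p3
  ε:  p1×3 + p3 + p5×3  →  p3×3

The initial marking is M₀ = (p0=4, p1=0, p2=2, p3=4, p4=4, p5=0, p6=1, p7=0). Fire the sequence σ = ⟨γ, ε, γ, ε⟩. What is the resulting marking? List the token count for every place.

(p0=4, p1=0, p2=2, p3=8, p4=0, p5=0, p6=1, p7=0)

step 1: fire γ:  (p0=4, p1=0, p2=2, p3=4, p4=4, p5=0, p6=1, p7=0) → (p0=4, p1=3, p2=2, p3=4, p4=2, p5=3, p6=1, p7=0)
step 2: fire ε:  (p0=4, p1=3, p2=2, p3=4, p4=2, p5=3, p6=1, p7=0) → (p0=4, p1=0, p2=2, p3=6, p4=2, p5=0, p6=1, p7=0)
step 3: fire γ:  (p0=4, p1=0, p2=2, p3=6, p4=2, p5=0, p6=1, p7=0) → (p0=4, p1=3, p2=2, p3=6, p4=0, p5=3, p6=1, p7=0)
step 4: fire ε:  (p0=4, p1=3, p2=2, p3=6, p4=0, p5=3, p6=1, p7=0) → (p0=4, p1=0, p2=2, p3=8, p4=0, p5=0, p6=1, p7=0)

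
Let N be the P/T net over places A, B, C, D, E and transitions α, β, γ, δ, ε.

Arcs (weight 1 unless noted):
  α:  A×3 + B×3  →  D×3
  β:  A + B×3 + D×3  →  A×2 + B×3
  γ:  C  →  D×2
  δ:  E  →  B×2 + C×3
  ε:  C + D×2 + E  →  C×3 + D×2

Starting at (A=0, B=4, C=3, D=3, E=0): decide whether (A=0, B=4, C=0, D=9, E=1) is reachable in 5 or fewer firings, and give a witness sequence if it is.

depth 0: 1 marking
depth 1: 2 markings reached so far
depth 2: 3 markings reached so far
depth 3: 4 markings reached so far
depth 4: 4 markings reached so far
(frontier empty at depth 4; search complete)
target is not among the 4 markings reachable within 5 steps

NO — not reachable within 5 firings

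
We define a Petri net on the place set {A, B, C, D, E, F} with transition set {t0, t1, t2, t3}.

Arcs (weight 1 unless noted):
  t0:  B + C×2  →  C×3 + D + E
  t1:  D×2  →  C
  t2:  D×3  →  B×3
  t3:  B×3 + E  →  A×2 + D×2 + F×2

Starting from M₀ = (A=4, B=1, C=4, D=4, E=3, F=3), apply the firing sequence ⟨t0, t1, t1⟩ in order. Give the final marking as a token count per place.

(A=4, B=0, C=7, D=1, E=4, F=3)

step 1: fire t0:  (A=4, B=1, C=4, D=4, E=3, F=3) → (A=4, B=0, C=5, D=5, E=4, F=3)
step 2: fire t1:  (A=4, B=0, C=5, D=5, E=4, F=3) → (A=4, B=0, C=6, D=3, E=4, F=3)
step 3: fire t1:  (A=4, B=0, C=6, D=3, E=4, F=3) → (A=4, B=0, C=7, D=1, E=4, F=3)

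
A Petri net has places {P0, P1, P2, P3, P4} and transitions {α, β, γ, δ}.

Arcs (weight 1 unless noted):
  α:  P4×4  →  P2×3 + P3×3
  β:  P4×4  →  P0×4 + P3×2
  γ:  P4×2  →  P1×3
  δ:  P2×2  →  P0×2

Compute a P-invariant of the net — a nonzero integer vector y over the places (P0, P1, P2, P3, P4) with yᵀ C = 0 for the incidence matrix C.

y = (P0:2, P1:2, P2:2, P3:2, P4:3)

Incidence matrix C (rows=places, cols=transitions):
        α    β    γ    δ
   P0   0    4    0    2
   P1   0    0    3    0
   P2   3    0    0   -2
   P3   3    2    0    0
   P4  -4   -4   -2    0

Candidate y = [2, 2, 2, 2, 3]; check y·C column-wise:
  col α: 2·0 + 2·0 + 2·3 + 2·3 + 3·-4 = 0
  col β: 2·4 + 2·0 + 2·0 + 2·2 + 3·-4 = 0
  col γ: 2·0 + 2·3 + 2·0 + 2·0 + 3·-2 = 0
  col δ: 2·2 + 2·0 + 2·-2 + 2·0 + 3·0 = 0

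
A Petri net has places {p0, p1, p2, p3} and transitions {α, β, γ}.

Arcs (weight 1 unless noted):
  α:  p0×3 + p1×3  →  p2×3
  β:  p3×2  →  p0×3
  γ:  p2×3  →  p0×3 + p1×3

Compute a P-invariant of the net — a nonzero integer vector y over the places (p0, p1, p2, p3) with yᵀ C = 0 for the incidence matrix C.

y = (p0:0, p1:1, p2:1, p3:0)

Incidence matrix C (rows=places, cols=transitions):
        α    β    γ
   p0  -3    3    3
   p1  -3    0    3
   p2   3    0   -3
   p3   0   -2    0

Candidate y = [0, 1, 1, 0]; check y·C column-wise:
  col α: 0·-3 + 1·-3 + 1·3 = 0
  col β: 0·3 + 1·0 + 1·0 + 0·-2 = 0
  col γ: 0·3 + 1·3 + 1·-3 = 0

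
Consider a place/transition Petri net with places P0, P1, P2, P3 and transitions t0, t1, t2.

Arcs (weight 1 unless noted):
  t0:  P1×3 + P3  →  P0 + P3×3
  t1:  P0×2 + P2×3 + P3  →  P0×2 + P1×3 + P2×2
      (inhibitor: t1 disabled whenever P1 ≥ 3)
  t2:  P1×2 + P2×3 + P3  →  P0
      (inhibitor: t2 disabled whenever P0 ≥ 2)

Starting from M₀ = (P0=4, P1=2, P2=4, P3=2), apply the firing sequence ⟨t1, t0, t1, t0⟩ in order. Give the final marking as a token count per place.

step 1: fire t1:  (P0=4, P1=2, P2=4, P3=2) → (P0=4, P1=5, P2=3, P3=1)
step 2: fire t0:  (P0=4, P1=5, P2=3, P3=1) → (P0=5, P1=2, P2=3, P3=3)
step 3: fire t1:  (P0=5, P1=2, P2=3, P3=3) → (P0=5, P1=5, P2=2, P3=2)
step 4: fire t0:  (P0=5, P1=5, P2=2, P3=2) → (P0=6, P1=2, P2=2, P3=4)

(P0=6, P1=2, P2=2, P3=4)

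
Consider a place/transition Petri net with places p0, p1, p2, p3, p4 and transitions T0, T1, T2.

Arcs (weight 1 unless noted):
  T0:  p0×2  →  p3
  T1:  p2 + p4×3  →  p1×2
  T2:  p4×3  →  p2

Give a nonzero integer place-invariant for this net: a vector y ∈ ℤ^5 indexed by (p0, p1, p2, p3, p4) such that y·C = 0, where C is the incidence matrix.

y = (p0:1, p1:0, p2:0, p3:2, p4:0)

Incidence matrix C (rows=places, cols=transitions):
       T0   T1   T2
   p0  -2    0    0
   p1   0    2    0
   p2   0   -1    1
   p3   1    0    0
   p4   0   -3   -3

Candidate y = [1, 0, 0, 2, 0]; check y·C column-wise:
  col T0: 1·-2 + 2·1 = 0
  col T1: 1·0 + 0·2 + 0·-1 + 2·0 + 0·-3 = 0
  col T2: 1·0 + 0·1 + 2·0 + 0·-3 = 0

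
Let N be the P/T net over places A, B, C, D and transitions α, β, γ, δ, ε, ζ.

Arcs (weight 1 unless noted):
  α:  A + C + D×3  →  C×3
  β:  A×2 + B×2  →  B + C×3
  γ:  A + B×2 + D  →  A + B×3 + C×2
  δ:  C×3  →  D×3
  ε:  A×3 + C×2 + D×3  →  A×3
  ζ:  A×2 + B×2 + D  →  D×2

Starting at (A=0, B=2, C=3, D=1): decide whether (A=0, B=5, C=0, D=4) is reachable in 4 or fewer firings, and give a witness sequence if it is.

NO — not reachable within 4 firings

depth 0: 1 marking
depth 1: 2 markings reached so far
depth 2: 2 markings reached so far
(frontier empty at depth 2; search complete)
target is not among the 2 markings reachable within 4 steps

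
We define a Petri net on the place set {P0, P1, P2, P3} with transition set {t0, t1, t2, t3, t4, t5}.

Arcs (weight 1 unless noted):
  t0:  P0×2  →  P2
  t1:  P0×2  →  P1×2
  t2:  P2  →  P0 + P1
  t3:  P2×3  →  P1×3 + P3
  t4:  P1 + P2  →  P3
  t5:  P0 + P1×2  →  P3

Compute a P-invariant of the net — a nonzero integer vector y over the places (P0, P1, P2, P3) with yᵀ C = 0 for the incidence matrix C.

y = (P0:1, P1:1, P2:2, P3:3)

Incidence matrix C (rows=places, cols=transitions):
       t0   t1   t2   t3   t4   t5
   P0  -2   -2    1    0    0   -1
   P1   0    2    1    3   -1   -2
   P2   1    0   -1   -3   -1    0
   P3   0    0    0    1    1    1

Candidate y = [1, 1, 2, 3]; check y·C column-wise:
  col t0: 1·-2 + 1·0 + 2·1 + 3·0 = 0
  col t1: 1·-2 + 1·2 + 2·0 + 3·0 = 0
  col t2: 1·1 + 1·1 + 2·-1 + 3·0 = 0
  col t3: 1·0 + 1·3 + 2·-3 + 3·1 = 0
  col t4: 1·0 + 1·-1 + 2·-1 + 3·1 = 0
  col t5: 1·-1 + 1·-2 + 2·0 + 3·1 = 0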